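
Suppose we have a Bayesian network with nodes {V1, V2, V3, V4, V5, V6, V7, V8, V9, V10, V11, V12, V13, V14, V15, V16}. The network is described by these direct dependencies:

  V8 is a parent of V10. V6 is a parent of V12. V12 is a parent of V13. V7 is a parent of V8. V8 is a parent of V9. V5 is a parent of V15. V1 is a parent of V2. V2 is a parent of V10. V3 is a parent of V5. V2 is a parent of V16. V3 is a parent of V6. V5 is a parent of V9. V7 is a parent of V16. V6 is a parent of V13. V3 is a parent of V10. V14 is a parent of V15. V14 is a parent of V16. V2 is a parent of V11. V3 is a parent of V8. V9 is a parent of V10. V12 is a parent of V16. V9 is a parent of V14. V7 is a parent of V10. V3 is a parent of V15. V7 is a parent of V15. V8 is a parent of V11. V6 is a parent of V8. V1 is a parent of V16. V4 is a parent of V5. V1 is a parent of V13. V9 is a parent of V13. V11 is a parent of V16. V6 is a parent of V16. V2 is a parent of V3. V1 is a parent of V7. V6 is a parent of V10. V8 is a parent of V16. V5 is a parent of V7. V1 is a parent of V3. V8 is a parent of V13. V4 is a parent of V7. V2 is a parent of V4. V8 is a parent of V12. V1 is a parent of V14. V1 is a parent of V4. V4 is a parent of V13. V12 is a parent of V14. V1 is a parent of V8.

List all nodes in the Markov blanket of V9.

{V1, V2, V3, V4, V5, V6, V7, V8, V10, V12, V13, V14}

Recall MB(v) = parents ∪ children ∪ spouses, where spouses are the other parents of v's children.
V9's parents: V5, V8.
V9 has children V10, V13, V14.
Co-parents of V9 (other parents of its children):
  V10: V2, V3, V6, V7, V8
  V13: V1, V4, V6, V8, V12
  V14: V1, V12
Union: {V5, V8} ∪ {V10, V13, V14} ∪ {V1, V2, V3, V4, V6, V7, V8, V12} = {V1, V2, V3, V4, V5, V6, V7, V8, V10, V12, V13, V14}.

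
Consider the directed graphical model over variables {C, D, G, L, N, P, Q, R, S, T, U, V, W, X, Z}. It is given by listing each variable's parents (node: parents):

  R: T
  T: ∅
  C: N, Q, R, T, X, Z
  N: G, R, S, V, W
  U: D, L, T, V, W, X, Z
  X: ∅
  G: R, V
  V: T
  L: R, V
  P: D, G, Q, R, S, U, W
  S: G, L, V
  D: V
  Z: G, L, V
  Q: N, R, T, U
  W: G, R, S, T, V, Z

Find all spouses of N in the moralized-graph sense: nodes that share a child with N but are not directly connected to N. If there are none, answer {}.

Children of N: C, Q.
  Q's other parents are R, T, U.
  C's other parents are Q, R, T, X, Z.
Excluding nodes already adjacent to N (C, G, Q, R, S, V, W), the co-parent-only contribution is {T, U, X, Z}.

{T, U, X, Z}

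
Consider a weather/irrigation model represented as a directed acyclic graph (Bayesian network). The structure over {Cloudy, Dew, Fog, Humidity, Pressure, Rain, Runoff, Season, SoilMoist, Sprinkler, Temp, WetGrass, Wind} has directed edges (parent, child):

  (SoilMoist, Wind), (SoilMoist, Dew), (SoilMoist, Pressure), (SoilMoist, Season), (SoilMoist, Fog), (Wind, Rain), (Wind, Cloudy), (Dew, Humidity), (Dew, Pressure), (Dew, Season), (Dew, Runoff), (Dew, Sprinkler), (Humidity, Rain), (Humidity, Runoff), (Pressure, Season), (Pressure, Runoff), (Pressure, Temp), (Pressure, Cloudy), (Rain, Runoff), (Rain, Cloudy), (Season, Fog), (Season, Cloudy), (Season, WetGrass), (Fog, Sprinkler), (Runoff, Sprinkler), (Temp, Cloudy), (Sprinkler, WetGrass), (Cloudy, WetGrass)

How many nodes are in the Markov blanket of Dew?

8

Recall MB(v) = parents ∪ children ∪ spouses, where spouses are the other parents of v's children.
Pa(Dew) = {SoilMoist}.
Children of Dew: Humidity, Pressure, Runoff, Season, Sprinkler.
For each child, the remaining parents (spouses of Dew):
  Humidity: —
  Pressure: SoilMoist
  Season: Pressure, SoilMoist
  Runoff: Humidity, Pressure, Rain
  Sprinkler: Fog, Runoff
MB(Dew) = {Fog, Humidity, Pressure, Rain, Runoff, Season, SoilMoist, Sprinkler}, which has 8 nodes.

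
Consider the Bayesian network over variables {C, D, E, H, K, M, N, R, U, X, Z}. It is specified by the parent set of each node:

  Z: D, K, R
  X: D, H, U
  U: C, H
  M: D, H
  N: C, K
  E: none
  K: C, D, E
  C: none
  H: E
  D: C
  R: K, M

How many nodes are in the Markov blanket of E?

4

By definition, MB(E) is built from E's parents, E's children, and the co-parents of E.
Children of E: H, K.
Pa(E) = {}.
Co-parents of E (other parents of its children):
  H has no other parent.
  K also has parents C, D.
MB(E) = {C, D, H, K}, which has 4 nodes.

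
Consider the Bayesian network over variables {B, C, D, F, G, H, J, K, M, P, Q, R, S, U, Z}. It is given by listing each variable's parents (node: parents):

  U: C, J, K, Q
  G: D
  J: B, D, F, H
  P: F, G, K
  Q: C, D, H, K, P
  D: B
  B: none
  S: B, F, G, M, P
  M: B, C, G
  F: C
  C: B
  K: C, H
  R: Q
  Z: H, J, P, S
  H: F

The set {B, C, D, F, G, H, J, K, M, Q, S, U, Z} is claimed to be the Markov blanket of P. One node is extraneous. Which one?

U

Recall MB(v) = parents ∪ children ∪ spouses, where spouses are the other parents of v's children.
P's children: Q, S, Z.
Pa(P) = {F, G, K}.
For each child, the remaining parents (spouses of P):
  parents(Q) \ {P} = {C, D, H, K}.
  S's other parents are B, F, G, M.
  Z's other parents are H, J, S.
MB(P) = {B, C, D, F, G, H, J, K, M, Q, S, Z}.
U is neither a parent, child, nor co-parent of P, so it does not belong.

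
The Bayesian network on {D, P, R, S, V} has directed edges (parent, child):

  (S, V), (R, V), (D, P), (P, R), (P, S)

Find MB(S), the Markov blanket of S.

{P, R, V}

S has parent P.
S's children: V.
Parents of each child, excluding S:
  V's other parent is R.
Union: {P} ∪ {V} ∪ {R} = {P, R, V}.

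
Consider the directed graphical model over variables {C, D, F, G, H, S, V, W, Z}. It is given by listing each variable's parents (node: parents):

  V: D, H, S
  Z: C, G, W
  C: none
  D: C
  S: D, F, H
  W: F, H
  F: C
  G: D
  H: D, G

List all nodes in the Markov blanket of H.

{D, F, G, S, V, W}

Children of H: S, V, W.
H's parents: D, G.
Parents of each child, excluding H:
  S's other parents are D, F.
  V also has parents D, S.
  parents(W) \ {H} = {F}.
Taking the union gives {D, F, G, S, V, W}.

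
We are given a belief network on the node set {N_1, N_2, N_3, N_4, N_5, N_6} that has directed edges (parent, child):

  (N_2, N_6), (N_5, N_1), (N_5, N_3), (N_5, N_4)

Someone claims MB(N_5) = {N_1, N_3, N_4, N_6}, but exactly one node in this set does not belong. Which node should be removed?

N_6

A node's Markov blanket = Pa ∪ Ch ∪ (parents of Ch other than the node itself).
N_5's parents: none.
Ch(N_5) = {N_1, N_3, N_4}.
For each child, the remaining parents (spouses of N_5):
  N_4: no additional parents.
  N_1 has no other parent.
  N_3 has no other parent.
MB(N_5) = {N_1, N_3, N_4}.
N_6 is neither a parent, child, nor co-parent of N_5, so it does not belong.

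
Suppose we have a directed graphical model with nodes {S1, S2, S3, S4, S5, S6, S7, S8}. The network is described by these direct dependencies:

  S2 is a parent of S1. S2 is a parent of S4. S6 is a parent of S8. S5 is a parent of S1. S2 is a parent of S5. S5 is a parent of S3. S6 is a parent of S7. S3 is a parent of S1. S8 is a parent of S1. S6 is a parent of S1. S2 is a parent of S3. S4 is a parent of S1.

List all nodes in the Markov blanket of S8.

{S1, S2, S3, S4, S5, S6}

Parents of S8: S6.
Ch(S8) = {S1}.
Parents of each child, excluding S8:
  parents(S1) \ {S8} = {S2, S3, S4, S5, S6}.
Taking the union gives {S1, S2, S3, S4, S5, S6}.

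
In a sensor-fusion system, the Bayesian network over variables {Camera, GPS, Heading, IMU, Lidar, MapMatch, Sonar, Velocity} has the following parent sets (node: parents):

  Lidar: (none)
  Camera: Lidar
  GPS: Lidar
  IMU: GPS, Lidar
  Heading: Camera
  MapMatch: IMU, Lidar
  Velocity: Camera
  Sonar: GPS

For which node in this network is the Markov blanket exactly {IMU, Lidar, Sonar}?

GPS

The target node must have every member of {IMU, Lidar, Sonar} as a parent, child, or co-parent, and no others.
Parents of GPS: Lidar; children: IMU, Sonar; co-parents: Lidar.
These exactly cover the given set, so the node is GPS.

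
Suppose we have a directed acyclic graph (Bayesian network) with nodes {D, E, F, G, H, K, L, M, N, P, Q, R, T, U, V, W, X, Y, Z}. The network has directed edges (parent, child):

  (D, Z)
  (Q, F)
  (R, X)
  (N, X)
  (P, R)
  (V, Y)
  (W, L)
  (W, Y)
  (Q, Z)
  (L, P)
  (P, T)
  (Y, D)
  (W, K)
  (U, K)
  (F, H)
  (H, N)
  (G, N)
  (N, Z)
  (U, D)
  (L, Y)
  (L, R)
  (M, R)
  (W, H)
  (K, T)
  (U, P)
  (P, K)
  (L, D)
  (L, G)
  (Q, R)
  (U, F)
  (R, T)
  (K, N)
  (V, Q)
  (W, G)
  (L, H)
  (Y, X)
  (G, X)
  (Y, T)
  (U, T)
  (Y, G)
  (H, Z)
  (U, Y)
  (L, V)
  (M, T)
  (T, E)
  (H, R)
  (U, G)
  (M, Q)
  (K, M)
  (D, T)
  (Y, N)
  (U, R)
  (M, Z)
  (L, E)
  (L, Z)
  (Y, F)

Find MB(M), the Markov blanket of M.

Recall MB(v) = parents ∪ children ∪ spouses, where spouses are the other parents of v's children.
M has parent K.
M's children: Q, R, T, Z.
For each child, the remaining parents (spouses of M):
  Q: V
  R: H, L, P, Q, U
  T: D, K, P, R, U, Y
  Z: D, H, L, N, Q
Union: {K} ∪ {Q, R, T, Z} ∪ {D, H, K, L, N, P, Q, R, U, V, Y} = {D, H, K, L, N, P, Q, R, T, U, V, Y, Z}.

{D, H, K, L, N, P, Q, R, T, U, V, Y, Z}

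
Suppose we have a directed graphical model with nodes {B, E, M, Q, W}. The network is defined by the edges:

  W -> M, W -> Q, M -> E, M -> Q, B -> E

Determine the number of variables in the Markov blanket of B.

By definition, MB(B) is built from B's parents, B's children, and the co-parents of B.
B has no parents.
B has child E.
Other parents of B's children:
  E: M
MB(B) = {E, M}, which has 2 nodes.

2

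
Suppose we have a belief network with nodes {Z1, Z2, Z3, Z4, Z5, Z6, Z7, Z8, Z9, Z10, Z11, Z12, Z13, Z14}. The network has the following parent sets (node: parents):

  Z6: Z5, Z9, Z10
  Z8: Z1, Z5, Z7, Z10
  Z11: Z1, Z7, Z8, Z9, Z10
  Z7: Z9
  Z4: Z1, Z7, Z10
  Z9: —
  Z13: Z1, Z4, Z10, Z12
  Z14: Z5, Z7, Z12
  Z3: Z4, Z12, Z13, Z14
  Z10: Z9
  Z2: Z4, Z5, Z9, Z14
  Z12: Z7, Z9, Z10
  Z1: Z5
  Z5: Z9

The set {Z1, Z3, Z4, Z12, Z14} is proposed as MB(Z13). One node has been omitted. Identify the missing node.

Recall MB(v) = parents ∪ children ∪ spouses, where spouses are the other parents of v's children.
Parents of Z13: Z1, Z4, Z10, Z12.
Z13's children: Z3.
Other parents of Z13's children:
  parents(Z3) \ {Z13} = {Z4, Z12, Z14}.
MB(Z13) = {Z1, Z3, Z4, Z10, Z12, Z14}.
Comparing with the claimed set, Z10 is missing.

Z10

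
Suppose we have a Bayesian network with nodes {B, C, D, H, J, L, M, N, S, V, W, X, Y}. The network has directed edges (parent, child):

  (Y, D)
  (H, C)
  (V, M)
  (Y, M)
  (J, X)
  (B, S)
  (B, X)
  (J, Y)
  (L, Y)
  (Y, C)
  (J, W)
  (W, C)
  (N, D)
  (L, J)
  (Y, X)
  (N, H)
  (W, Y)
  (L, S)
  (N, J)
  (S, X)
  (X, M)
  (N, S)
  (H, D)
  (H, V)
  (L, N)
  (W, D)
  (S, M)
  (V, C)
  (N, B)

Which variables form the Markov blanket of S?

S has parents B, L, N.
S's children: M, X.
Co-parents of S (other parents of its children):
  X: B, J, Y
  M: V, X, Y
Taking the union gives {B, J, L, M, N, V, X, Y}.

{B, J, L, M, N, V, X, Y}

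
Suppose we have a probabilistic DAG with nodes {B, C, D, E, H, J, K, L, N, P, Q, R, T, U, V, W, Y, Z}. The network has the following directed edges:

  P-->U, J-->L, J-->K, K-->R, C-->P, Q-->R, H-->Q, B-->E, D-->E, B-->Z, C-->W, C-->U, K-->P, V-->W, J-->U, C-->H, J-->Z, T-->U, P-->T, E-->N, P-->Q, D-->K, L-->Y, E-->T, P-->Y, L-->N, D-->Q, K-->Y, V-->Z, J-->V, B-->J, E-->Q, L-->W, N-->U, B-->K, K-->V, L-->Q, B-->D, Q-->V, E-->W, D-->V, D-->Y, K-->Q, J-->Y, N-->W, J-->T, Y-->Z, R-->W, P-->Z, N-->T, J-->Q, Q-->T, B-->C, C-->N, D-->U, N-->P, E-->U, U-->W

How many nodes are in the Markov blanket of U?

Pa(U) = {C, D, E, J, N, P, T}.
Ch(U) = {W}.
For each child, the remaining parents (spouses of U):
  W: C, E, L, N, R, V
MB(U) = {C, D, E, J, L, N, P, R, T, V, W}, which has 11 nodes.

11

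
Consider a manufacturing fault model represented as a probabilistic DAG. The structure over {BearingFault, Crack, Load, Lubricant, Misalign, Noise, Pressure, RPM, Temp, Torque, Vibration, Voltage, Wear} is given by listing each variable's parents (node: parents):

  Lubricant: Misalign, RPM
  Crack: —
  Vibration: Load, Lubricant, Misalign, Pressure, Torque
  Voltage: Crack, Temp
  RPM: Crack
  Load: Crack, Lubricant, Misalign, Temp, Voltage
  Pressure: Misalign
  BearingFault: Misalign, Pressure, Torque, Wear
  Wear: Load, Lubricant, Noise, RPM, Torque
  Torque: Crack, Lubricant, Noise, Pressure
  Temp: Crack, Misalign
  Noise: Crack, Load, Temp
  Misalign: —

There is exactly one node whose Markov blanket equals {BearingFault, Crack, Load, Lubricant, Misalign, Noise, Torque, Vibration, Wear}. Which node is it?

The target node must have every member of {BearingFault, Crack, Load, Lubricant, Misalign, Noise, Torque, Vibration, Wear} as a parent, child, or co-parent, and no others.
Parents of Pressure: Misalign; children: BearingFault, Torque, Vibration; co-parents: Crack, Load, Lubricant, Misalign, Noise, Torque, Wear.
These exactly cover the given set, so the node is Pressure.

Pressure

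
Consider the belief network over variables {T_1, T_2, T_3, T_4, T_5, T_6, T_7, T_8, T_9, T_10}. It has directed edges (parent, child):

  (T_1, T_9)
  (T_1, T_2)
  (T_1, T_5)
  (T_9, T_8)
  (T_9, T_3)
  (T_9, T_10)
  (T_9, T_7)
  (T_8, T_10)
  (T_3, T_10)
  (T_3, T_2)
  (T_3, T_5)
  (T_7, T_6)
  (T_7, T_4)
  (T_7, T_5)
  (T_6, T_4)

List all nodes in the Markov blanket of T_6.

Ch(T_6) = {T_4}.
T_6 has parent T_7.
For each child, the remaining parents (spouses of T_6):
  T_4's other parent is T_7.
So the Markov blanket of T_6 is {T_4, T_7}.

{T_4, T_7}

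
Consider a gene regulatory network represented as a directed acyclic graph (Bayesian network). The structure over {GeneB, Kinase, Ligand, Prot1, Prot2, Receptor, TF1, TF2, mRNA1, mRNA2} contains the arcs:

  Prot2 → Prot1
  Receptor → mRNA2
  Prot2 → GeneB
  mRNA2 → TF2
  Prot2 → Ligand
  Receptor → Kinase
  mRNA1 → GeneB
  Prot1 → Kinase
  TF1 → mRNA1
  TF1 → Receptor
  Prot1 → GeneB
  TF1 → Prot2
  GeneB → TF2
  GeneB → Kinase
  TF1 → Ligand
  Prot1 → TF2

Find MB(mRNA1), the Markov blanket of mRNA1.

mRNA1 has parent TF1.
Ch(mRNA1) = {GeneB}.
Other parents of mRNA1's children:
  GeneB's other parents are Prot1, Prot2.
Union: {TF1} ∪ {GeneB} ∪ {Prot1, Prot2} = {GeneB, Prot1, Prot2, TF1}.

{GeneB, Prot1, Prot2, TF1}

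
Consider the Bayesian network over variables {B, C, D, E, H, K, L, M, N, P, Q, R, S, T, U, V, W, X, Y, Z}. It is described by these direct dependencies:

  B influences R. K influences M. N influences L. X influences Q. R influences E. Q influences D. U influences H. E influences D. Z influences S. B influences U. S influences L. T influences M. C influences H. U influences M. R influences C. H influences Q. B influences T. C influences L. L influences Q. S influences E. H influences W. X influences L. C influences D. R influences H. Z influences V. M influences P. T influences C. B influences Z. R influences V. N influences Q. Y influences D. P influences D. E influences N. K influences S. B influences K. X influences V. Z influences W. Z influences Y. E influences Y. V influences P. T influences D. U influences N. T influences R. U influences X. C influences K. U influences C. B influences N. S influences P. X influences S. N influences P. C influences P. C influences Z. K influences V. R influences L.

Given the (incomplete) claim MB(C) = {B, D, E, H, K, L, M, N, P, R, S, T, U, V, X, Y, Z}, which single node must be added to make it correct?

C has parents R, T, U.
Ch(C) = {D, H, K, L, P, Z}.
Co-parents of C (other parents of its children):
  K: B
  Z: B
  H: R, U
  L: N, R, S, X
  P: M, N, S, V
  D: E, P, Q, T, Y
MB(C) = {B, D, E, H, K, L, M, N, P, Q, R, S, T, U, V, X, Y, Z}.
Comparing with the claimed set, Q is missing.

Q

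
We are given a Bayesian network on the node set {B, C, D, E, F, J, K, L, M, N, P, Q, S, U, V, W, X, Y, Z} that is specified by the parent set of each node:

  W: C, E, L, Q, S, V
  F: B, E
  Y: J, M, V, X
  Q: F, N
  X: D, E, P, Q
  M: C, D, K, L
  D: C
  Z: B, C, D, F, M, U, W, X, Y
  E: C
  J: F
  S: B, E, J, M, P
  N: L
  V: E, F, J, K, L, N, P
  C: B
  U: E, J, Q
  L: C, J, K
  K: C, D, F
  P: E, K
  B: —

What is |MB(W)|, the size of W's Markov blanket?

14

A node's Markov blanket = Pa ∪ Ch ∪ (parents of Ch other than the node itself).
Ch(W) = {Z}.
W's parents: C, E, L, Q, S, V.
Parents of each child, excluding W:
  parents(Z) \ {W} = {B, C, D, F, M, U, X, Y}.
MB(W) = {B, C, D, E, F, L, M, Q, S, U, V, X, Y, Z}, which has 14 nodes.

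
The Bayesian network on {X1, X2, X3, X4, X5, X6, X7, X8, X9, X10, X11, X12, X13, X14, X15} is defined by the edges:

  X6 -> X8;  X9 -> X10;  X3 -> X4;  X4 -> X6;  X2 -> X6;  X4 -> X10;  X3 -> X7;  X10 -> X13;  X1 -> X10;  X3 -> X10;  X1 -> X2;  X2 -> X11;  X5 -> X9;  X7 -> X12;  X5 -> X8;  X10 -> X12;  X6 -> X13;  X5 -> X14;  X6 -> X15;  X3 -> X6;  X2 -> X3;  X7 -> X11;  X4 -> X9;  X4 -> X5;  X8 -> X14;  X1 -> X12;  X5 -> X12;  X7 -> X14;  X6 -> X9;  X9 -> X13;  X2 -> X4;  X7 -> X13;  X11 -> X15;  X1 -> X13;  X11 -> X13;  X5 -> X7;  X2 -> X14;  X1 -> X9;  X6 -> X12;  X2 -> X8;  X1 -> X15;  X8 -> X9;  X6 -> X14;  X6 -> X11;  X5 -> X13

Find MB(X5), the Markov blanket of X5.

X5 has parent X4.
Ch(X5) = {X7, X8, X9, X12, X13, X14}.
Co-parents of X5 (other parents of its children):
  X7 also has parent X3.
  X8's other parents are X2, X6.
  X9 also has parents X1, X4, X6, X8.
  X12's other parents are X1, X6, X7, X10.
  X13 also has parents X1, X6, X7, X9, X10, X11.
  X14's other parents are X2, X6, X7, X8.
MB(X5) = {X1, X2, X3, X4, X6, X7, X8, X9, X10, X11, X12, X13, X14}.

{X1, X2, X3, X4, X6, X7, X8, X9, X10, X11, X12, X13, X14}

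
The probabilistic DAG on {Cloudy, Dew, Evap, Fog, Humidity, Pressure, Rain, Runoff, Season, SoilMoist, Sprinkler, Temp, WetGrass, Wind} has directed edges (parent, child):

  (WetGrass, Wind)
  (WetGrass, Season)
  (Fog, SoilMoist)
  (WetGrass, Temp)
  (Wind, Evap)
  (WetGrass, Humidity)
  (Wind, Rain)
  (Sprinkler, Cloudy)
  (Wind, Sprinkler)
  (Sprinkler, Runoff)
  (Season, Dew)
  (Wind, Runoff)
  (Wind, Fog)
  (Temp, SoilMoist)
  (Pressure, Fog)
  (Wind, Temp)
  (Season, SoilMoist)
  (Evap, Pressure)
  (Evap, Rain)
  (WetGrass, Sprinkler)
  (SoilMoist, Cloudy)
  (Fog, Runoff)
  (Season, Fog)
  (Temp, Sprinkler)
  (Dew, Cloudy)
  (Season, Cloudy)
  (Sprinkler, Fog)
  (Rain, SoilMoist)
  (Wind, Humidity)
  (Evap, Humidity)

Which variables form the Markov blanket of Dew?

{Cloudy, Season, SoilMoist, Sprinkler}

By definition, MB(Dew) is built from Dew's parents, Dew's children, and the co-parents of Dew.
Dew's children: Cloudy.
Parents of Dew: Season.
Co-parents of Dew (other parents of its children):
  Cloudy: Season, SoilMoist, Sprinkler
Union: {Season} ∪ {Cloudy} ∪ {Season, SoilMoist, Sprinkler} = {Cloudy, Season, SoilMoist, Sprinkler}.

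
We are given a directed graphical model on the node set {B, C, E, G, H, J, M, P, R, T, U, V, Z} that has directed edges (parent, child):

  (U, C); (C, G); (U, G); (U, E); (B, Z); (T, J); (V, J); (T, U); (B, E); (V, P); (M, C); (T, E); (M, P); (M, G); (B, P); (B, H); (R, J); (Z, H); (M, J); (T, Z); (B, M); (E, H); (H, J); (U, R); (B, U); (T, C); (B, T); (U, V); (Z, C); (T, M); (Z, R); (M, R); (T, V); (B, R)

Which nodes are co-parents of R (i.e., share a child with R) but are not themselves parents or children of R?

{H, T, V}

Children of R: J.
  J's other parents are H, M, T, V.
Excluding nodes already adjacent to R (B, J, M, U, Z), the co-parent-only contribution is {H, T, V}.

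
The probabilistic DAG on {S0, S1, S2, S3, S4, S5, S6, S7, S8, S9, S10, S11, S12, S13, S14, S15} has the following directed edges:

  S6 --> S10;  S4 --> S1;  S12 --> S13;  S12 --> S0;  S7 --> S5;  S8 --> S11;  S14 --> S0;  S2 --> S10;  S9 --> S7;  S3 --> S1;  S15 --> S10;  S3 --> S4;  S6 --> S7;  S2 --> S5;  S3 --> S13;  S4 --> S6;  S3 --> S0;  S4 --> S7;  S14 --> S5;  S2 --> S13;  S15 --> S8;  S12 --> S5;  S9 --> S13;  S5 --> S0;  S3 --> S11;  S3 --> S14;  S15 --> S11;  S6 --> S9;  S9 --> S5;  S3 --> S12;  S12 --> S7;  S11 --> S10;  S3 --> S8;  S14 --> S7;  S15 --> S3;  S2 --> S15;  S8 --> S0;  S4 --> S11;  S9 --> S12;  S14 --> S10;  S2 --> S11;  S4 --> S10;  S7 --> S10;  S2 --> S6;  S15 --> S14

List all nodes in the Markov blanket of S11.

The Markov blanket of a node is its parents, its children, and the other parents of its children.
S11's children: S10.
Pa(S11) = {S2, S3, S4, S8, S15}.
Other parents of S11's children:
  S10's other parents are S2, S4, S6, S7, S14, S15.
So the Markov blanket of S11 is {S2, S3, S4, S6, S7, S8, S10, S14, S15}.

{S2, S3, S4, S6, S7, S8, S10, S14, S15}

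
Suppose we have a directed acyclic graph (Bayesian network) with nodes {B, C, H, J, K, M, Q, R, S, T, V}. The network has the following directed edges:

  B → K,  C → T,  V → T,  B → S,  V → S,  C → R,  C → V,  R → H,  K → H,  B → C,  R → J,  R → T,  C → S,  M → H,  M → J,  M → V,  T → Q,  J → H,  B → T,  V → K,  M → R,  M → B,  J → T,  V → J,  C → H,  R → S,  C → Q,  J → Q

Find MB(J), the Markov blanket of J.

{B, C, H, K, M, Q, R, T, V}

A node's Markov blanket = Pa ∪ Ch ∪ (parents of Ch other than the node itself).
Parents of J: M, R, V.
J's children: H, Q, T.
For each child, the remaining parents (spouses of J):
  T: B, C, R, V
  H: C, K, M, R
  Q: C, T
Taking the union gives {B, C, H, K, M, Q, R, T, V}.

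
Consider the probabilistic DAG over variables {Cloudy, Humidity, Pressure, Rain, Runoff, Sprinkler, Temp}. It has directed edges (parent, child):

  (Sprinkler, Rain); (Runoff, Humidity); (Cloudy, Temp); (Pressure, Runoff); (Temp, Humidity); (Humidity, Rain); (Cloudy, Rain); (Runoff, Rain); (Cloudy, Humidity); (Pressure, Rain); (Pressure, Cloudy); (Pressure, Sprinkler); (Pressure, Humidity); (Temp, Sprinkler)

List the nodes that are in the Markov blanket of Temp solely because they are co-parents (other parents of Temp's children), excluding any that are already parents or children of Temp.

{Pressure, Runoff}

Children of Temp: Humidity, Sprinkler.
  Humidity's other parents are Cloudy, Pressure, Runoff.
  Sprinkler's other parent is Pressure.
Excluding nodes already adjacent to Temp (Cloudy, Humidity, Sprinkler), the co-parent-only contribution is {Pressure, Runoff}.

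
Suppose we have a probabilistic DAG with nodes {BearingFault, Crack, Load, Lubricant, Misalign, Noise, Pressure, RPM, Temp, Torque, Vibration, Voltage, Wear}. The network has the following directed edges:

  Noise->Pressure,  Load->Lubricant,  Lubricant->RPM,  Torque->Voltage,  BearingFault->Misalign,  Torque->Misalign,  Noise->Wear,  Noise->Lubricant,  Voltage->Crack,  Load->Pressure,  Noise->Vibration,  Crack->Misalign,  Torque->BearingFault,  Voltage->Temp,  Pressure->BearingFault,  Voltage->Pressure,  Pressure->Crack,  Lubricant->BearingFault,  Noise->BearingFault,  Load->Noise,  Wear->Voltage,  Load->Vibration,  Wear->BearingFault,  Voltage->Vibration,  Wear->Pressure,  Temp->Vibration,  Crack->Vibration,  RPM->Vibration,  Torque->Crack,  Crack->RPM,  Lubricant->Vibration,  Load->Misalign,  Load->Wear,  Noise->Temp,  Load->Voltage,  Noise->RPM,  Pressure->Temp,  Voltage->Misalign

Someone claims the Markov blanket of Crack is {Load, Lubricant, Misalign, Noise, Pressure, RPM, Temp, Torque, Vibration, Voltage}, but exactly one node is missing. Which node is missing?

A node's Markov blanket = Pa ∪ Ch ∪ (parents of Ch other than the node itself).
Crack has children Misalign, RPM, Vibration.
Crack has parents Pressure, Torque, Voltage.
Parents of each child, excluding Crack:
  RPM's other parents are Lubricant, Noise.
  Misalign's other parents are BearingFault, Load, Torque, Voltage.
  Vibration's other parents are Load, Lubricant, Noise, RPM, Temp, Voltage.
MB(Crack) = {BearingFault, Load, Lubricant, Misalign, Noise, Pressure, RPM, Temp, Torque, Vibration, Voltage}.
Comparing with the claimed set, BearingFault is missing.

BearingFault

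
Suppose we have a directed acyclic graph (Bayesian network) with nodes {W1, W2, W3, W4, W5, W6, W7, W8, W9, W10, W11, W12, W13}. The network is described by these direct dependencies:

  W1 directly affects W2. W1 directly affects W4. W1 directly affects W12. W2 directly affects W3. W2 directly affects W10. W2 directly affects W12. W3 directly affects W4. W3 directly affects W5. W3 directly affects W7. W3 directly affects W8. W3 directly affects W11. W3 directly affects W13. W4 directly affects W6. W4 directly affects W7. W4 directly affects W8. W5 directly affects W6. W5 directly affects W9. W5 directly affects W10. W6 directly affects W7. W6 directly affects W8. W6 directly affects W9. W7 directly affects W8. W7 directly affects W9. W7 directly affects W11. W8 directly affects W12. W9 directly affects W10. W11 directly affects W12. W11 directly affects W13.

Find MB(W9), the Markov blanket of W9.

The Markov blanket of a node is its parents, its children, and the other parents of its children.
W9 has parents W5, W6, W7.
Ch(W9) = {W10}.
Parents of each child, excluding W9:
  W10 also has parents W2, W5.
MB(W9) = {W2, W5, W6, W7, W10}.

{W2, W5, W6, W7, W10}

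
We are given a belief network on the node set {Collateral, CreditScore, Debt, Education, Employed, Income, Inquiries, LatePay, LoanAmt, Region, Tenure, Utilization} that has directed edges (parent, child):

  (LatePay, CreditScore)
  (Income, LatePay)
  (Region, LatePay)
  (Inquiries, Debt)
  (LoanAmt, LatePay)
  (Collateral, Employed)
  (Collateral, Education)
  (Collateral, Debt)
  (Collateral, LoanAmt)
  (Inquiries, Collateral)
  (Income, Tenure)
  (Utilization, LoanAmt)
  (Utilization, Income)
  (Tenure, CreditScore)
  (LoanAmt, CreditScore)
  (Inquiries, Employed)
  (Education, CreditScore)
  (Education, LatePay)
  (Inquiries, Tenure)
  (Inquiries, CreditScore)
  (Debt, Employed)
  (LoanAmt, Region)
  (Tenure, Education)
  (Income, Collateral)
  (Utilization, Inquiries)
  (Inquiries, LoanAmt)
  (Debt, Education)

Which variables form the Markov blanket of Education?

{Collateral, CreditScore, Debt, Income, Inquiries, LatePay, LoanAmt, Region, Tenure}

Recall MB(v) = parents ∪ children ∪ spouses, where spouses are the other parents of v's children.
Parents of Education: Collateral, Debt, Tenure.
Ch(Education) = {CreditScore, LatePay}.
Other parents of Education's children:
  LatePay also has parents Income, LoanAmt, Region.
  parents(CreditScore) \ {Education} = {Inquiries, LatePay, LoanAmt, Tenure}.
MB(Education) = {Collateral, CreditScore, Debt, Income, Inquiries, LatePay, LoanAmt, Region, Tenure}.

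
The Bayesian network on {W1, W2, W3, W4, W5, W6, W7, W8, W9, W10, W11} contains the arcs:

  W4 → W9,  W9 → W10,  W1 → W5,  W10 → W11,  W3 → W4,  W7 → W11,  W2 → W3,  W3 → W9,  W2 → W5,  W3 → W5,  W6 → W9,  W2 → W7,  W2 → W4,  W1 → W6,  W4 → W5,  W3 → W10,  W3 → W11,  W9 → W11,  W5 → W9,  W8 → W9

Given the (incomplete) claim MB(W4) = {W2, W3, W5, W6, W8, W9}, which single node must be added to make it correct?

Recall MB(v) = parents ∪ children ∪ spouses, where spouses are the other parents of v's children.
W4's parents: W2, W3.
W4 has children W5, W9.
Parents of each child, excluding W4:
  W5's other parents are W1, W2, W3.
  parents(W9) \ {W4} = {W3, W5, W6, W8}.
MB(W4) = {W1, W2, W3, W5, W6, W8, W9}.
Comparing with the claimed set, W1 is missing.

W1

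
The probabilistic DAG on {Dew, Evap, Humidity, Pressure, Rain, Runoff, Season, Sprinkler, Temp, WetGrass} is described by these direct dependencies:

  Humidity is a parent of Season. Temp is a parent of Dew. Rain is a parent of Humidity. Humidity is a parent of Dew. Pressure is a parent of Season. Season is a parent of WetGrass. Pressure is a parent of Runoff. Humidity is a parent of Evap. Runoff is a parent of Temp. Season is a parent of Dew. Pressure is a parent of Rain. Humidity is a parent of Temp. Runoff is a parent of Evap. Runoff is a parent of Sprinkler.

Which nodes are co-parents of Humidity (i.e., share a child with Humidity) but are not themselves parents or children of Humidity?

Children of Humidity: Dew, Evap, Season, Temp.
  Evap: Runoff
  Temp: Runoff
  Season: Pressure
  Dew: Season, Temp
Excluding nodes already adjacent to Humidity (Dew, Evap, Rain, Season, Temp), the co-parent-only contribution is {Pressure, Runoff}.

{Pressure, Runoff}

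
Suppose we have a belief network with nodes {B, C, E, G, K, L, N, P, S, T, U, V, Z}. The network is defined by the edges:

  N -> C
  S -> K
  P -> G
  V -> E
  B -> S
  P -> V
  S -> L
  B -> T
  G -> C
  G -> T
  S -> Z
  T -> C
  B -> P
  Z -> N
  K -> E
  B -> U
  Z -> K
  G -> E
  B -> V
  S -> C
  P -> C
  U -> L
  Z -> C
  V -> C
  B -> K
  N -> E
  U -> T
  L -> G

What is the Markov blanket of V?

{B, C, E, G, K, N, P, S, T, Z}

The Markov blanket of a node is its parents, its children, and the other parents of its children.
Pa(V) = {B, P}.
Children of V: C, E.
Parents of each child, excluding V:
  C's other parents are G, N, P, S, T, Z.
  E's other parents are G, K, N.
Union: {B, P} ∪ {C, E} ∪ {G, K, N, P, S, T, Z} = {B, C, E, G, K, N, P, S, T, Z}.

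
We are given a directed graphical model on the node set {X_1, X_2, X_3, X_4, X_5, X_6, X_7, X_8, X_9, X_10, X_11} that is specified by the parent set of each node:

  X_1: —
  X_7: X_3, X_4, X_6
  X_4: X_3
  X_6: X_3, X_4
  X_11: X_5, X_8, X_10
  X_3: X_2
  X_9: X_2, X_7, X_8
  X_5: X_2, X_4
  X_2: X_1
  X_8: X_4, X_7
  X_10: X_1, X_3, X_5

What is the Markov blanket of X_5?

A node's Markov blanket = Pa ∪ Ch ∪ (parents of Ch other than the node itself).
Children of X_5: X_10, X_11.
Parents of X_5: X_2, X_4.
Co-parents of X_5 (other parents of its children):
  X_10: X_1, X_3
  X_11: X_8, X_10
MB(X_5) = {X_1, X_2, X_3, X_4, X_8, X_10, X_11}.

{X_1, X_2, X_3, X_4, X_8, X_10, X_11}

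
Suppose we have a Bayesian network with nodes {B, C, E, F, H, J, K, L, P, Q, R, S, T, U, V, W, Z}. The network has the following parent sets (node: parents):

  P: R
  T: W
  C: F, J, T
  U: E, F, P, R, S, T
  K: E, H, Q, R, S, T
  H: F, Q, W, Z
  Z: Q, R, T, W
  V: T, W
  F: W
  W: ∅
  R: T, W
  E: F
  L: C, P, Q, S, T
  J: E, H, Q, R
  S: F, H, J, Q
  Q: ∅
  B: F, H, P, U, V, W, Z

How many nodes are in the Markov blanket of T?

A node's Markov blanket = Pa ∪ Ch ∪ (parents of Ch other than the node itself).
T has parent W.
Ch(T) = {C, K, L, R, U, V, Z}.
Parents of each child, excluding T:
  R also has parent W.
  parents(Z) \ {T} = {Q, R, W}.
  V's other parent is W.
  C's other parents are F, J.
  L's other parents are C, P, Q, S.
  U's other parents are E, F, P, R, S.
  parents(K) \ {T} = {E, H, Q, R, S}.
MB(T) = {C, E, F, H, J, K, L, P, Q, R, S, U, V, W, Z}, which has 15 nodes.

15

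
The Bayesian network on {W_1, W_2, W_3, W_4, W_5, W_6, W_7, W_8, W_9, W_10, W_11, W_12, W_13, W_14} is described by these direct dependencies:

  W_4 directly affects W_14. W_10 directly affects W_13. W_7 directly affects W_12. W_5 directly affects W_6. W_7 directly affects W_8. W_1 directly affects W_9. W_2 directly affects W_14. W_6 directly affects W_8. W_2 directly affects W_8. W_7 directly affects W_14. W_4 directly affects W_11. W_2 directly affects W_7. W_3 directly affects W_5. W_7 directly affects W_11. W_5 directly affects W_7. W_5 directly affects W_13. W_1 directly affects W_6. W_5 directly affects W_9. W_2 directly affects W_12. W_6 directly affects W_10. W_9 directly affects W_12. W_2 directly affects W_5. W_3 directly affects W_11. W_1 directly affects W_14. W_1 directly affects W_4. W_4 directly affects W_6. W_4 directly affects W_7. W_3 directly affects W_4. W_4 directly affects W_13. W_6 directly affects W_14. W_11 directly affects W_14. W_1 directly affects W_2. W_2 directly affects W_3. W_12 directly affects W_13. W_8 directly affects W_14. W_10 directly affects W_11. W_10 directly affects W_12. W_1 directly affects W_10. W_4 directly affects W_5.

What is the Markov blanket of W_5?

A node's Markov blanket = Pa ∪ Ch ∪ (parents of Ch other than the node itself).
Ch(W_5) = {W_6, W_7, W_9, W_13}.
Parents of W_5: W_2, W_3, W_4.
Parents of each child, excluding W_5:
  W_6 also has parents W_1, W_4.
  W_7 also has parents W_2, W_4.
  W_9 also has parent W_1.
  W_13's other parents are W_4, W_10, W_12.
Union: {W_2, W_3, W_4} ∪ {W_6, W_7, W_9, W_13} ∪ {W_1, W_2, W_4, W_10, W_12} = {W_1, W_2, W_3, W_4, W_6, W_7, W_9, W_10, W_12, W_13}.

{W_1, W_2, W_3, W_4, W_6, W_7, W_9, W_10, W_12, W_13}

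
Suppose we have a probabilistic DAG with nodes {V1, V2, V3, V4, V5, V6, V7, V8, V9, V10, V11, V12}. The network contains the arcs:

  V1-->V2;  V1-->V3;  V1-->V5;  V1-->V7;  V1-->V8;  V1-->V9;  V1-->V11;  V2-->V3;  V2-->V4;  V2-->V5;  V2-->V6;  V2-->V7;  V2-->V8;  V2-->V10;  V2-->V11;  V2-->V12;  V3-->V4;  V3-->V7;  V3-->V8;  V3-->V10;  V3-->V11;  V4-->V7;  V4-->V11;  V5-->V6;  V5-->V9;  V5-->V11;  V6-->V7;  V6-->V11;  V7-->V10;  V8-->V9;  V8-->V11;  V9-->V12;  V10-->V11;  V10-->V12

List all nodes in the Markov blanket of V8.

{V1, V2, V3, V4, V5, V6, V9, V10, V11}

Pa(V8) = {V1, V2, V3}.
V8 has children V9, V11.
For each child, the remaining parents (spouses of V8):
  V9 also has parents V1, V5.
  parents(V11) \ {V8} = {V1, V2, V3, V4, V5, V6, V10}.
So the Markov blanket of V8 is {V1, V2, V3, V4, V5, V6, V9, V10, V11}.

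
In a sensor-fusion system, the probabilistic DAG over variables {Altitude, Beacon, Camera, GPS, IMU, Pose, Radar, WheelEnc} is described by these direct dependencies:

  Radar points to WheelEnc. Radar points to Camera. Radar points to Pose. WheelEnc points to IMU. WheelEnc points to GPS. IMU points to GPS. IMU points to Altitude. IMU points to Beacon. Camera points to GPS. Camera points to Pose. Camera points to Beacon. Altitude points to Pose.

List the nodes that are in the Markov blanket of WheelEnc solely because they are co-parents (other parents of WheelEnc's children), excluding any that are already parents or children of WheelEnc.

Children of WheelEnc: GPS, IMU.
  IMU: —
  GPS: Camera, IMU
Excluding nodes already adjacent to WheelEnc (GPS, IMU, Radar), the co-parent-only contribution is {Camera}.

{Camera}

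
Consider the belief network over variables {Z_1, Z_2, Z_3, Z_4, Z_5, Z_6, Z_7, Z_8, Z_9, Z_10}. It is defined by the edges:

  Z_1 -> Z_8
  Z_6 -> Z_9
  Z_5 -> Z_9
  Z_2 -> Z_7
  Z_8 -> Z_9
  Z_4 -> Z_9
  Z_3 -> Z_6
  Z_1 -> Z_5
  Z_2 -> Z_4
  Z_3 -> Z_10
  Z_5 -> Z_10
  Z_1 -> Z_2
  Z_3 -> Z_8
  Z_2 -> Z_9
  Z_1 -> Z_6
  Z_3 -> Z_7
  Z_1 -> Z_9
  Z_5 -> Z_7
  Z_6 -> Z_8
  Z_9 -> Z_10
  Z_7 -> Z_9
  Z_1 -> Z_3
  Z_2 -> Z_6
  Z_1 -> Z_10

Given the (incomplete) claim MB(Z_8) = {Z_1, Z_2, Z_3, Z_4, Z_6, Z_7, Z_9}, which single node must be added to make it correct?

Z_5

A node's Markov blanket = Pa ∪ Ch ∪ (parents of Ch other than the node itself).
Z_8's parents: Z_1, Z_3, Z_6.
Z_8 has child Z_9.
For each child, the remaining parents (spouses of Z_8):
  Z_9's other parents are Z_1, Z_2, Z_4, Z_5, Z_6, Z_7.
MB(Z_8) = {Z_1, Z_2, Z_3, Z_4, Z_5, Z_6, Z_7, Z_9}.
Comparing with the claimed set, Z_5 is missing.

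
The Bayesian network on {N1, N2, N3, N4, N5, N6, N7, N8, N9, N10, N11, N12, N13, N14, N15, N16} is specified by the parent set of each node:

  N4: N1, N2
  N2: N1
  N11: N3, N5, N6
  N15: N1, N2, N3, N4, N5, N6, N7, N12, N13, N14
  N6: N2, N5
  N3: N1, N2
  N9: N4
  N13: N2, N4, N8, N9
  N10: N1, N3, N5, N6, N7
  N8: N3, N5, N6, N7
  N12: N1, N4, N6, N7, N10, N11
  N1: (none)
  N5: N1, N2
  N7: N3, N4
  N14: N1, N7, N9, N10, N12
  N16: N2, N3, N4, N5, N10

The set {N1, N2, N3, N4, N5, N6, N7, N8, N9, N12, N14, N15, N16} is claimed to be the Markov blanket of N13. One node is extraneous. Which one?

N16

Pa(N13) = {N2, N4, N8, N9}.
N13 has child N15.
Co-parents of N13 (other parents of its children):
  N15's other parents are N1, N2, N3, N4, N5, N6, N7, N12, N14.
MB(N13) = {N1, N2, N3, N4, N5, N6, N7, N8, N9, N12, N14, N15}.
N16 is neither a parent, child, nor co-parent of N13, so it does not belong.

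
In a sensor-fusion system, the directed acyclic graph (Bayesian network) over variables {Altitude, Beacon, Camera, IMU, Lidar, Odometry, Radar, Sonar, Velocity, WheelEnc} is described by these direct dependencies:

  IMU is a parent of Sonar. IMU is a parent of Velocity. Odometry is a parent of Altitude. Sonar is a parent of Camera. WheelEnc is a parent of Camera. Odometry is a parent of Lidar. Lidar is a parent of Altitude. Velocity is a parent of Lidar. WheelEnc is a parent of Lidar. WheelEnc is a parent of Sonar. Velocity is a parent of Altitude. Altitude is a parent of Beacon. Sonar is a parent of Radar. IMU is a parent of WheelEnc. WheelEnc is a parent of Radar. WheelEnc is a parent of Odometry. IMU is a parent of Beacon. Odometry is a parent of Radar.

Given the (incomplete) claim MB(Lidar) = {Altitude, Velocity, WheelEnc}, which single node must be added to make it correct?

By definition, MB(Lidar) is built from Lidar's parents, Lidar's children, and the co-parents of Lidar.
Pa(Lidar) = {Odometry, Velocity, WheelEnc}.
Children of Lidar: Altitude.
Other parents of Lidar's children:
  Altitude: Odometry, Velocity
MB(Lidar) = {Altitude, Odometry, Velocity, WheelEnc}.
Comparing with the claimed set, Odometry is missing.

Odometry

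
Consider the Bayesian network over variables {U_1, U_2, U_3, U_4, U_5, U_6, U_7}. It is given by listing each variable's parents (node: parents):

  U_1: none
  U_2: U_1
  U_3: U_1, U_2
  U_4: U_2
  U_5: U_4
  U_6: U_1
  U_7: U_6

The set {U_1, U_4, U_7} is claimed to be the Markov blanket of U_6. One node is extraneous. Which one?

U_4

Parents of U_6: U_1.
Children of U_6: U_7.
Co-parents of U_6 (other parents of its children):
  U_7 has no other parent.
MB(U_6) = {U_1, U_7}.
U_4 is neither a parent, child, nor co-parent of U_6, so it does not belong.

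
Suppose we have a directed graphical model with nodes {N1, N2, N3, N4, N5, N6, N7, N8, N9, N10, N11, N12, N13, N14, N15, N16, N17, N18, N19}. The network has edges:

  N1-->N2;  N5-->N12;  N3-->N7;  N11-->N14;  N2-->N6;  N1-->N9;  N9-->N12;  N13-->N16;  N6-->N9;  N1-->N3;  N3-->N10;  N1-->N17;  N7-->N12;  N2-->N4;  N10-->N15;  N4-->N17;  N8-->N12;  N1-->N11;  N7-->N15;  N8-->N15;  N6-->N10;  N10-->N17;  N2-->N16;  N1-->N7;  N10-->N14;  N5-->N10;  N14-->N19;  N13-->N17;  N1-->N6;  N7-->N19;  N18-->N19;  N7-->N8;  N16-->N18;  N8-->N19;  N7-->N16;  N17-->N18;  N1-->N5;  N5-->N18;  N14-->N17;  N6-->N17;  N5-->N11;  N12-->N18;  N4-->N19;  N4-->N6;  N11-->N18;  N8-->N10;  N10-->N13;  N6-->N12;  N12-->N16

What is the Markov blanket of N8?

{N3, N4, N5, N6, N7, N9, N10, N12, N14, N15, N18, N19}

By definition, MB(N8) is built from N8's parents, N8's children, and the co-parents of N8.
N8's parents: N7.
Children of N8: N10, N12, N15, N19.
Other parents of N8's children:
  N10's other parents are N3, N5, N6.
  N12's other parents are N5, N6, N7, N9.
  parents(N15) \ {N8} = {N7, N10}.
  parents(N19) \ {N8} = {N4, N7, N14, N18}.
Taking the union gives {N3, N4, N5, N6, N7, N9, N10, N12, N14, N15, N18, N19}.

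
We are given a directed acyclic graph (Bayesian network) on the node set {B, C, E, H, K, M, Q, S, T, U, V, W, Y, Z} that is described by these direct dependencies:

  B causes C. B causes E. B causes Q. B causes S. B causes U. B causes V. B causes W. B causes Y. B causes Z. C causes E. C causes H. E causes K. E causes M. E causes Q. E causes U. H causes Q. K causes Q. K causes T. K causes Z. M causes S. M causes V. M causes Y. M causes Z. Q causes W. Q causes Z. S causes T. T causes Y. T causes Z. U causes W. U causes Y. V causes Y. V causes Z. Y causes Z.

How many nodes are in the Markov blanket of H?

Children of H: Q.
H has parent C.
Parents of each child, excluding H:
  Q: B, E, K
MB(H) = {B, C, E, K, Q}, which has 5 nodes.

5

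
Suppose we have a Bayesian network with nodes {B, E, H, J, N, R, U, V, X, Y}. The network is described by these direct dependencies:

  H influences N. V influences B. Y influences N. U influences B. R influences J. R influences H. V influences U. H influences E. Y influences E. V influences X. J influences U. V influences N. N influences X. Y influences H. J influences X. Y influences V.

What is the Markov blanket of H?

{E, N, R, V, Y}

H's parents: R, Y.
Children of H: E, N.
For each child, the remaining parents (spouses of H):
  N also has parents V, Y.
  parents(E) \ {H} = {Y}.
Union: {R, Y} ∪ {E, N} ∪ {V, Y} = {E, N, R, V, Y}.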